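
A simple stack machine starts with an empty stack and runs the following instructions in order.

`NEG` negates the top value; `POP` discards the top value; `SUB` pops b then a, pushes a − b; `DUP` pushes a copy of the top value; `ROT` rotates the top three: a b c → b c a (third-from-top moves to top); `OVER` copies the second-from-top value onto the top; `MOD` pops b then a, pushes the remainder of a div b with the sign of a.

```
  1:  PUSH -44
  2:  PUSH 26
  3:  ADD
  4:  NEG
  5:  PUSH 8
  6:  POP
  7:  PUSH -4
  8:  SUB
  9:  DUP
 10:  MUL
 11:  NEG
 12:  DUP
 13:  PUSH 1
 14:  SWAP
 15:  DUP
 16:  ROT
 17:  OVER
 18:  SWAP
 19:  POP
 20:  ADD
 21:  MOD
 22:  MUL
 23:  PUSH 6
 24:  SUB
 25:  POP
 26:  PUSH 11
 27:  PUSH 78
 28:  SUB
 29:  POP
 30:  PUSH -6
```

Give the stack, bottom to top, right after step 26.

PUSH -44 : -44
PUSH 26  : -44 26
ADD      : -18
NEG      : 18
PUSH 8   : 18 8
POP      : 18
PUSH -4  : 18 -4
SUB      : 22
DUP      : 22 22
MUL      : 484
NEG      : -484
DUP      : -484 -484
PUSH 1   : -484 -484 1
SWAP     : -484 1 -484
DUP      : -484 1 -484 -484
ROT      : -484 -484 -484 1
OVER     : -484 -484 -484 1 -484
SWAP     : -484 -484 -484 -484 1
POP      : -484 -484 -484 -484
ADD      : -484 -484 -968
MOD      : -484 -484
MUL      : 234256
PUSH 6   : 234256 6
SUB      : 234250
POP      : (empty)
PUSH 11  : 11

[11]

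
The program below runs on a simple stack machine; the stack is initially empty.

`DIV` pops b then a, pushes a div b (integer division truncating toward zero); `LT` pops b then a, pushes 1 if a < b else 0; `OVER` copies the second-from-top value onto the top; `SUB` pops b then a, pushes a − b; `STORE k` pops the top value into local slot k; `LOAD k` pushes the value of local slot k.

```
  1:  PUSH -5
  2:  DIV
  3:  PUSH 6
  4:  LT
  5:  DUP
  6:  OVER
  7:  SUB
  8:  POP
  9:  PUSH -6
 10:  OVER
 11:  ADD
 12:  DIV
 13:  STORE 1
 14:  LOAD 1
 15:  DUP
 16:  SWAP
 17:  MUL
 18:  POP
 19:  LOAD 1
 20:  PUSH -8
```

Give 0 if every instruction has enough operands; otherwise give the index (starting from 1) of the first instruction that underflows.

2

PUSH -5  -5
DIV  — needs 2 operands, stack has 1 → underflow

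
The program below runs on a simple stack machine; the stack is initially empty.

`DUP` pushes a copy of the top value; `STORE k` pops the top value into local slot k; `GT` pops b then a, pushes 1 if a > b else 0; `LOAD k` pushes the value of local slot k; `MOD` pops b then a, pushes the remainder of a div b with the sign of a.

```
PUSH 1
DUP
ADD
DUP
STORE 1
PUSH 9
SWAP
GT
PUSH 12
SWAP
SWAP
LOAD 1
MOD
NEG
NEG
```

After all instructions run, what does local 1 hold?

PUSH 1   1
DUP      1 1
ADD      2
DUP      2 2
STORE 1  2
PUSH 9   2 9
SWAP     9 2
GT       1
PUSH 12  1 12
SWAP     12 1
SWAP     1 12
LOAD 1   1 12 2
MOD      1 0
NEG      1 0
NEG      1 0

2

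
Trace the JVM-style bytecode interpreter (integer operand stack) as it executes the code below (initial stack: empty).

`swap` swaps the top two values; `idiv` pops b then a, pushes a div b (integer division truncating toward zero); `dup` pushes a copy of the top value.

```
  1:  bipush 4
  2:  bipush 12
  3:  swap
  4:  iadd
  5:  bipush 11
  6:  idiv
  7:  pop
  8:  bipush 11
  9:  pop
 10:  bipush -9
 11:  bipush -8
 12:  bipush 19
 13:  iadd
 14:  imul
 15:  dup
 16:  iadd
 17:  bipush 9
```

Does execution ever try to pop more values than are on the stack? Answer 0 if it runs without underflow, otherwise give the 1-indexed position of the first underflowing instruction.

0

bipush 4  -> 4
bipush 12 -> 4 12
swap      -> 12 4
iadd      -> 16
bipush 11 -> 16 11
idiv      -> 1
pop       -> (empty)
bipush 11 -> 11
pop       -> (empty)
bipush -9 -> -9
bipush -8 -> -9 -8
bipush 19 -> -9 -8 19
iadd      -> -9 11
imul      -> -99
dup       -> -99 -99
iadd      -> -198
bipush 9  -> -198 9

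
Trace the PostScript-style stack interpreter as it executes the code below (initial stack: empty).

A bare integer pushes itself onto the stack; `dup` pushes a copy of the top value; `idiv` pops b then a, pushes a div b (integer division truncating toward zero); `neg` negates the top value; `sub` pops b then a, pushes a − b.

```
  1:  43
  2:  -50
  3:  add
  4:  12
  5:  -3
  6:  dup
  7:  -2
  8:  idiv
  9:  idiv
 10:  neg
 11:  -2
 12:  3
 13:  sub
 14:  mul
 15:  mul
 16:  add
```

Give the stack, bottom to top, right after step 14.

43   : 43
-50  : 43 -50
add  : -7
12   : -7 12
-3   : -7 12 -3
dup  : -7 12 -3 -3
-2   : -7 12 -3 -3 -2
idiv : -7 12 -3 1
idiv : -7 12 -3
neg  : -7 12 3
-2   : -7 12 3 -2
3    : -7 12 3 -2 3
sub  : -7 12 3 -5
mul  : -7 12 -15

[-7, 12, -15]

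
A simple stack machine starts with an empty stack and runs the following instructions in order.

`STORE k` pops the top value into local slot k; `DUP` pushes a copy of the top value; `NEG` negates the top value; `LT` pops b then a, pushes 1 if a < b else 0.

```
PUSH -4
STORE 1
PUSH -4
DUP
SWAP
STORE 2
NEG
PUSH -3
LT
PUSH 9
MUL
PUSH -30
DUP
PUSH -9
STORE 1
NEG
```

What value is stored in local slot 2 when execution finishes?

-4

PUSH -4  : -4
STORE 1  : (empty)
PUSH -4  : -4
DUP      : -4 -4
SWAP     : -4 -4
STORE 2  : -4
NEG      : 4
PUSH -3  : 4 -3
LT       : 0
PUSH 9   : 0 9
MUL      : 0
PUSH -30 : 0 -30
DUP      : 0 -30 -30
PUSH -9  : 0 -30 -30 -9
STORE 1  : 0 -30 -30
NEG      : 0 -30 30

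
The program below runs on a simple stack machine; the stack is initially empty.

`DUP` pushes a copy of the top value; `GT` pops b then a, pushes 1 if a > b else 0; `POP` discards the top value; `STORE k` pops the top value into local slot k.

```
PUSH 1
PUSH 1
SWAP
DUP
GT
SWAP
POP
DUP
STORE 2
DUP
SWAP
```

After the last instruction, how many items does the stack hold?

2

PUSH 1  : 1
PUSH 1  : 1 1
SWAP    : 1 1
DUP     : 1 1 1
GT      : 1 0
SWAP    : 0 1
POP     : 0
DUP     : 0 0
STORE 2 : 0
DUP     : 0 0
SWAP    : 0 0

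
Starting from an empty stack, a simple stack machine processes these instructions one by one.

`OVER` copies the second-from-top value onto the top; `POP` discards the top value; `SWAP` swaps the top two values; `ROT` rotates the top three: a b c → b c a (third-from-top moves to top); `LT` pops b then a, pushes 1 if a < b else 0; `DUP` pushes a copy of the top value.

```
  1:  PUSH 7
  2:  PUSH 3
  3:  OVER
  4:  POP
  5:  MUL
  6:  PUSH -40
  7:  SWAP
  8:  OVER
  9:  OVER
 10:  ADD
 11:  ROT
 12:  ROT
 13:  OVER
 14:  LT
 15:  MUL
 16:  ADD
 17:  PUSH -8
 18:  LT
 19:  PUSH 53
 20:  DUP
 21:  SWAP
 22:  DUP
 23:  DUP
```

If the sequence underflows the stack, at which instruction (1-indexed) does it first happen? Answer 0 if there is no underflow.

0

PUSH 7   -> [7]
PUSH 3   -> [7, 3]
OVER     -> [7, 3, 7]
POP      -> [7, 3]
MUL      -> [21]
PUSH -40 -> [21, -40]
SWAP     -> [-40, 21]
OVER     -> [-40, 21, -40]
OVER     -> [-40, 21, -40, 21]
ADD      -> [-40, 21, -19]
ROT      -> [21, -19, -40]
ROT      -> [-19, -40, 21]
OVER     -> [-19, -40, 21, -40]
LT       -> [-19, -40, 0]
MUL      -> [-19, 0]
ADD      -> [-19]
PUSH -8  -> [-19, -8]
LT       -> [1]
PUSH 53  -> [1, 53]
DUP      -> [1, 53, 53]
SWAP     -> [1, 53, 53]
DUP      -> [1, 53, 53, 53]
DUP      -> [1, 53, 53, 53, 53]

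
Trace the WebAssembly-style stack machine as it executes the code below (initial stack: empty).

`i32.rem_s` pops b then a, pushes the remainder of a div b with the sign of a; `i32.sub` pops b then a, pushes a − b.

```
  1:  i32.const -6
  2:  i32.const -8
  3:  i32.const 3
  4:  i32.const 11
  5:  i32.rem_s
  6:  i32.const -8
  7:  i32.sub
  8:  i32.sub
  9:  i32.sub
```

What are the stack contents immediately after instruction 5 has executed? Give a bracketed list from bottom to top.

[-6, -8, 3]

i32.const -6 : -6
i32.const -8 : -6 -8
i32.const 3  : -6 -8 3
i32.const 11 : -6 -8 3 11
i32.rem_s    : -6 -8 3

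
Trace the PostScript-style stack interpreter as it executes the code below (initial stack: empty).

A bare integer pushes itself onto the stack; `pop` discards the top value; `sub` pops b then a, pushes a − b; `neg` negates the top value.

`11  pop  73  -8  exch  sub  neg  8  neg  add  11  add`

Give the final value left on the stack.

11   → [11]
pop  → []
73   → [73]
-8   → [73, -8]
exch → [-8, 73]
sub  → [-81]
neg  → [81]
8    → [81, 8]
neg  → [81, -8]
add  → [73]
11   → [73, 11]
add  → [84]

84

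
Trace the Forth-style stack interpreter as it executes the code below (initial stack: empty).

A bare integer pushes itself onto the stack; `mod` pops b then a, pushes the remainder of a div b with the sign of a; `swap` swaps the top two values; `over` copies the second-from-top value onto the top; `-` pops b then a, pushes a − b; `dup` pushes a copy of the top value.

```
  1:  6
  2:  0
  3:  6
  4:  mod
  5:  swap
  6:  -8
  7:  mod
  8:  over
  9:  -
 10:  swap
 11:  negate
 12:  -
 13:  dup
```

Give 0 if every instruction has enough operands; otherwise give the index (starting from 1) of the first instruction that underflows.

6      -> [6]
0      -> [6, 0]
6      -> [6, 0, 6]
mod    -> [6, 0]
swap   -> [0, 6]
-8     -> [0, 6, -8]
mod    -> [0, 6]
over   -> [0, 6, 0]
-      -> [0, 6]
swap   -> [6, 0]
negate -> [6, 0]
-      -> [6]
dup    -> [6, 6]

0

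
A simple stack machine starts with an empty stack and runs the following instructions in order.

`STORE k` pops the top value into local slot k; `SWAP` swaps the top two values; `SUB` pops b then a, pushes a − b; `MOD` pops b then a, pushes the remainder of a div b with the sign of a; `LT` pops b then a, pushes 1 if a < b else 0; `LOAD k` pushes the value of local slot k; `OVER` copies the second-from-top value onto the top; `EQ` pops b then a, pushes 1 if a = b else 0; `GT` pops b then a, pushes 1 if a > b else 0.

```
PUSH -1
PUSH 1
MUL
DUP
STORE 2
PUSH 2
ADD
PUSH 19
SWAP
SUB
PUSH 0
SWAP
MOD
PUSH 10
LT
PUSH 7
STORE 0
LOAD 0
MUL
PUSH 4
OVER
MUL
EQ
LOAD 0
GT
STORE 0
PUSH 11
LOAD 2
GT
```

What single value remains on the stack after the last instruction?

PUSH -1 : -1
PUSH 1  : -1 1
MUL     : -1
DUP     : -1 -1
STORE 2 : -1
PUSH 2  : -1 2
ADD     : 1
PUSH 19 : 1 19
SWAP    : 19 1
SUB     : 18
PUSH 0  : 18 0
SWAP    : 0 18
MOD     : 0
PUSH 10 : 0 10
LT      : 1
PUSH 7  : 1 7
STORE 0 : 1
LOAD 0  : 1 7
MUL     : 7
PUSH 4  : 7 4
OVER    : 7 4 7
MUL     : 7 28
EQ      : 0
LOAD 0  : 0 7
GT      : 0
STORE 0 : (empty)
PUSH 11 : 11
LOAD 2  : 11 -1
GT      : 1

1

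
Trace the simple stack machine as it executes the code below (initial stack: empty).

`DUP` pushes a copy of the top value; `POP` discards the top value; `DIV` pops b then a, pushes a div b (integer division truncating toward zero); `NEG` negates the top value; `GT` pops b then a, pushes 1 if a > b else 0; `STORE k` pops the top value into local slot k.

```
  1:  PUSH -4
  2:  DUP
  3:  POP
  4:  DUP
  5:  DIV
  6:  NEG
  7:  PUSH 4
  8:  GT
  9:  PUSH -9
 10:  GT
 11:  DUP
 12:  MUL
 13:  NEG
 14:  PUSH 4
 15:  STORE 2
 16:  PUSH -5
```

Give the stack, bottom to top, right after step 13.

[-1]

PUSH -4  -4
DUP      -4 -4
POP      -4
DUP      -4 -4
DIV      1
NEG      -1
PUSH 4   -1 4
GT       0
PUSH -9  0 -9
GT       1
DUP      1 1
MUL      1
NEG      -1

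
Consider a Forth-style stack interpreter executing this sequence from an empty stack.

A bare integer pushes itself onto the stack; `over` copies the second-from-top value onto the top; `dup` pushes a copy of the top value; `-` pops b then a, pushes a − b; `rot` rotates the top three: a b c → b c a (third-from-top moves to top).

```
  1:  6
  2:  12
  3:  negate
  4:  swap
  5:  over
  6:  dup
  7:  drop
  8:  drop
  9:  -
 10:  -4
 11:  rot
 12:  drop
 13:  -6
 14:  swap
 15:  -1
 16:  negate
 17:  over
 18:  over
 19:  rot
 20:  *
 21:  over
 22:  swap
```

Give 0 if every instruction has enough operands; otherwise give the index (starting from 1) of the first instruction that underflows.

6       [6]
12      [6, 12]
negate  [6, -12]
swap    [-12, 6]
over    [-12, 6, -12]
dup     [-12, 6, -12, -12]
drop    [-12, 6, -12]
drop    [-12, 6]
-       [-18]
-4      [-18, -4]
rot  — needs 3 operands, stack has 2 → underflow

11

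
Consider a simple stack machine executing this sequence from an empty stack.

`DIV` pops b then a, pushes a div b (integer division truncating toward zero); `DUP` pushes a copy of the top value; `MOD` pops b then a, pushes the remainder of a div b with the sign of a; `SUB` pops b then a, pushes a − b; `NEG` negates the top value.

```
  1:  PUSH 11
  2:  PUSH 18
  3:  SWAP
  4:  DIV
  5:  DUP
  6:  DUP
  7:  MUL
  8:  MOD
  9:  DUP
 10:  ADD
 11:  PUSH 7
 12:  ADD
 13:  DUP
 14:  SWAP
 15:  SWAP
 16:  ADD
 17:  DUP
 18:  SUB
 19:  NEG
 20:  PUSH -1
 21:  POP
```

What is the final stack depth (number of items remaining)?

1

PUSH 11  11
PUSH 18  11 18
SWAP     18 11
DIV      1
DUP      1 1
DUP      1 1 1
MUL      1 1
MOD      0
DUP      0 0
ADD      0
PUSH 7   0 7
ADD      7
DUP      7 7
SWAP     7 7
SWAP     7 7
ADD      14
DUP      14 14
SUB      0
NEG      0
PUSH -1  0 -1
POP      0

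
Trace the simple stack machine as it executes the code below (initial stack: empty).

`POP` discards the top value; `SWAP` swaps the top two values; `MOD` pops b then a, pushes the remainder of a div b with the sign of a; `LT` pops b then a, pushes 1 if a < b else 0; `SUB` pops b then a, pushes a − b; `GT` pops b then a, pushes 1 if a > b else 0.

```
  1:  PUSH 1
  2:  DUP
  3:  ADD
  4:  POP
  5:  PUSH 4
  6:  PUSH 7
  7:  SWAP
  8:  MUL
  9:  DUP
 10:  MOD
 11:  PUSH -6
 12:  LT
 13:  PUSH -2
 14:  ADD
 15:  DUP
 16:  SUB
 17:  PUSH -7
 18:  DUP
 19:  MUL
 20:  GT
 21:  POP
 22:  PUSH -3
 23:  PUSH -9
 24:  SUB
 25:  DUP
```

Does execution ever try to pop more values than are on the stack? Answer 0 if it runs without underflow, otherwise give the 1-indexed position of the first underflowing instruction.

0

PUSH 1  → [1]
DUP     → [1, 1]
ADD     → [2]
POP     → []
PUSH 4  → [4]
PUSH 7  → [4, 7]
SWAP    → [7, 4]
MUL     → [28]
DUP     → [28, 28]
MOD     → [0]
PUSH -6 → [0, -6]
LT      → [0]
PUSH -2 → [0, -2]
ADD     → [-2]
DUP     → [-2, -2]
SUB     → [0]
PUSH -7 → [0, -7]
DUP     → [0, -7, -7]
MUL     → [0, 49]
GT      → [0]
POP     → []
PUSH -3 → [-3]
PUSH -9 → [-3, -9]
SUB     → [6]
DUP     → [6, 6]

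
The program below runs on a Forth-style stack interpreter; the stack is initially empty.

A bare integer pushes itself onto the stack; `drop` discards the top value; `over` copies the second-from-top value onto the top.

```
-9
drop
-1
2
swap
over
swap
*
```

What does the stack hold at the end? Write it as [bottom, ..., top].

-9   → [-9]
drop → []
-1   → [-1]
2    → [-1, 2]
swap → [2, -1]
over → [2, -1, 2]
swap → [2, 2, -1]
*    → [2, -2]

[2, -2]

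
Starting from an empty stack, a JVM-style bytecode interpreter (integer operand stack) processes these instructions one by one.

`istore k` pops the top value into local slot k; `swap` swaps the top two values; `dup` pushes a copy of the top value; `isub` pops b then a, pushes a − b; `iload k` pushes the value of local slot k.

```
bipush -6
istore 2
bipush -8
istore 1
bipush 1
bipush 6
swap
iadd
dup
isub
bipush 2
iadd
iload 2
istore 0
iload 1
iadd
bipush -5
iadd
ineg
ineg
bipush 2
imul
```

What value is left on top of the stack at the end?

bipush -6 → -6
istore 2  → (empty)
bipush -8 → -8
istore 1  → (empty)
bipush 1  → 1
bipush 6  → 1 6
swap      → 6 1
iadd      → 7
dup       → 7 7
isub      → 0
bipush 2  → 0 2
iadd      → 2
iload 2   → 2 -6
istore 0  → 2
iload 1   → 2 -8
iadd      → -6
bipush -5 → -6 -5
iadd      → -11
ineg      → 11
ineg      → -11
bipush 2  → -11 2
imul      → -22

-22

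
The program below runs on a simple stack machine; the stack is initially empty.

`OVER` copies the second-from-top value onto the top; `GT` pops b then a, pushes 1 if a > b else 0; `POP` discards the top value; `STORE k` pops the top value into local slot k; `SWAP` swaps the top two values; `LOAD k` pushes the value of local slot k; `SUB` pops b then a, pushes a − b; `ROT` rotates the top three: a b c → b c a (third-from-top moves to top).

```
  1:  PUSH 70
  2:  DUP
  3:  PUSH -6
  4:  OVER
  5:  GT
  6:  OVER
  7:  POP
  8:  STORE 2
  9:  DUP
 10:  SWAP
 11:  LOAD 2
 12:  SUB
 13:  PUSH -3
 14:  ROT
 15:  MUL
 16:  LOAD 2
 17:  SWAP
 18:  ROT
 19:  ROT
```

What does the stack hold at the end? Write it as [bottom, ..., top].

PUSH 70 : 70
DUP     : 70 70
PUSH -6 : 70 70 -6
OVER    : 70 70 -6 70
GT      : 70 70 0
OVER    : 70 70 0 70
POP     : 70 70 0
STORE 2 : 70 70
DUP     : 70 70 70
SWAP    : 70 70 70
LOAD 2  : 70 70 70 0
SUB     : 70 70 70
PUSH -3 : 70 70 70 -3
ROT     : 70 70 -3 70
MUL     : 70 70 -210
LOAD 2  : 70 70 -210 0
SWAP    : 70 70 0 -210
ROT     : 70 0 -210 70
ROT     : 70 -210 70 0

[70, -210, 70, 0]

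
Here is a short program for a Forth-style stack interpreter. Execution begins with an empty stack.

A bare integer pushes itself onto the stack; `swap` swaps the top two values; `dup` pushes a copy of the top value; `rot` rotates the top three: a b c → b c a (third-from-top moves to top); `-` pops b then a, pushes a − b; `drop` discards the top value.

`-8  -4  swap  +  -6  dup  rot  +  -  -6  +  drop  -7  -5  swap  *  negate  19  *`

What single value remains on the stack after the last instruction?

-665

-8      [-8]
-4      [-8, -4]
swap    [-4, -8]
+       [-12]
-6      [-12, -6]
dup     [-12, -6, -6]
rot     [-6, -6, -12]
+       [-6, -18]
-       [12]
-6      [12, -6]
+       [6]
drop    []
-7      [-7]
-5      [-7, -5]
swap    [-5, -7]
*       [35]
negate  [-35]
19      [-35, 19]
*       [-665]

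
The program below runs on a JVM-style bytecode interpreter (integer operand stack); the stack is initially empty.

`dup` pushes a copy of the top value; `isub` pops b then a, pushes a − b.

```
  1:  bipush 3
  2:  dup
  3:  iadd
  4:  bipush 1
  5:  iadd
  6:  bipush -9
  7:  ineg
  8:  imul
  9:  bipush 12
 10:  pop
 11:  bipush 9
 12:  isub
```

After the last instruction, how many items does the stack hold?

bipush 3  : 3
dup       : 3 3
iadd      : 6
bipush 1  : 6 1
iadd      : 7
bipush -9 : 7 -9
ineg      : 7 9
imul      : 63
bipush 12 : 63 12
pop       : 63
bipush 9  : 63 9
isub      : 54

1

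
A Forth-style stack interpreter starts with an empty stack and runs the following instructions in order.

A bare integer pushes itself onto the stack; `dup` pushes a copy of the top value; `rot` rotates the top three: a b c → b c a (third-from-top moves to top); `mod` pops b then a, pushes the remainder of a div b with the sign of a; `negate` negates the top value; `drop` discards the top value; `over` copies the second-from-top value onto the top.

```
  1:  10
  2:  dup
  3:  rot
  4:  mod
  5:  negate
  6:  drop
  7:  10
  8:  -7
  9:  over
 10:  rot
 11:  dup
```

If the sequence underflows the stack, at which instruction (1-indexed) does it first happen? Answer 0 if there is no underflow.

10  : [10]
dup : [10, 10]
rot  — needs 3 operands, stack has 2 → underflow

3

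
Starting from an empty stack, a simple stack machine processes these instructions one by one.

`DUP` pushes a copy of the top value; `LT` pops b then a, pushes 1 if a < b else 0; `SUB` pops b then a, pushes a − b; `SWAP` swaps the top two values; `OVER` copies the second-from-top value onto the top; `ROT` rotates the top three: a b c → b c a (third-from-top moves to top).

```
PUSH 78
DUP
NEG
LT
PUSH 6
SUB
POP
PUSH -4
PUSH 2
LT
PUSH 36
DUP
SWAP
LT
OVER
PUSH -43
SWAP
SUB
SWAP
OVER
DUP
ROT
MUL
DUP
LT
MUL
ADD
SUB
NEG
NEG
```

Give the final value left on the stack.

45

PUSH 78  -> 78
DUP      -> 78 78
NEG      -> 78 -78
LT       -> 0
PUSH 6   -> 0 6
SUB      -> -6
POP      -> (empty)
PUSH -4  -> -4
PUSH 2   -> -4 2
LT       -> 1
PUSH 36  -> 1 36
DUP      -> 1 36 36
SWAP     -> 1 36 36
LT       -> 1 0
OVER     -> 1 0 1
PUSH -43 -> 1 0 1 -43
SWAP     -> 1 0 -43 1
SUB      -> 1 0 -44
SWAP     -> 1 -44 0
OVER     -> 1 -44 0 -44
DUP      -> 1 -44 0 -44 -44
ROT      -> 1 -44 -44 -44 0
MUL      -> 1 -44 -44 0
DUP      -> 1 -44 -44 0 0
LT       -> 1 -44 -44 0
MUL      -> 1 -44 0
ADD      -> 1 -44
SUB      -> 45
NEG      -> -45
NEG      -> 45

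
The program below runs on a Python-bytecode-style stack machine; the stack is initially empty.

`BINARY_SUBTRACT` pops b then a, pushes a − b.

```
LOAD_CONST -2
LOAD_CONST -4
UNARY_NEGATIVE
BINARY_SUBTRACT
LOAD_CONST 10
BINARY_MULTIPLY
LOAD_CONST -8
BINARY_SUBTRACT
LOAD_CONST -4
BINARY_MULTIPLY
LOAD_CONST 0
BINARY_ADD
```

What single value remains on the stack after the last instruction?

208

LOAD_CONST -2   -> [-2]
LOAD_CONST -4   -> [-2, -4]
UNARY_NEGATIVE  -> [-2, 4]
BINARY_SUBTRACT -> [-6]
LOAD_CONST 10   -> [-6, 10]
BINARY_MULTIPLY -> [-60]
LOAD_CONST -8   -> [-60, -8]
BINARY_SUBTRACT -> [-52]
LOAD_CONST -4   -> [-52, -4]
BINARY_MULTIPLY -> [208]
LOAD_CONST 0    -> [208, 0]
BINARY_ADD      -> [208]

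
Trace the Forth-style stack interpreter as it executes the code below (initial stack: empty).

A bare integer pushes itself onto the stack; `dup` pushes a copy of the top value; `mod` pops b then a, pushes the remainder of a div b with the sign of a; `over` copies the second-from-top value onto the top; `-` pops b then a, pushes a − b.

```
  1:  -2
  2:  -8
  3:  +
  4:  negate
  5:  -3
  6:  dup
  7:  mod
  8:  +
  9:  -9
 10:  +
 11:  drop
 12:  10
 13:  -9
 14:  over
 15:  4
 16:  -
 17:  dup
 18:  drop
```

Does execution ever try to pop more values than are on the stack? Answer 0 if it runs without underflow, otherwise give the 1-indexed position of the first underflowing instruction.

0

-2      [-2]
-8      [-2, -8]
+       [-10]
negate  [10]
-3      [10, -3]
dup     [10, -3, -3]
mod     [10, 0]
+       [10]
-9      [10, -9]
+       [1]
drop    []
10      [10]
-9      [10, -9]
over    [10, -9, 10]
4       [10, -9, 10, 4]
-       [10, -9, 6]
dup     [10, -9, 6, 6]
drop    [10, -9, 6]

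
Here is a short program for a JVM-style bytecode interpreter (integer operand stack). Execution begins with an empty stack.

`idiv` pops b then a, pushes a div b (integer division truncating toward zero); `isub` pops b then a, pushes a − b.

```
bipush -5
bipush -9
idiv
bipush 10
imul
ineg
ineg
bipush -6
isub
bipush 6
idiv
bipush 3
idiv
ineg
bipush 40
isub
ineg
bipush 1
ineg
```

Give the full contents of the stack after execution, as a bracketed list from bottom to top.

bipush -5 : -5
bipush -9 : -5 -9
idiv      : 0
bipush 10 : 0 10
imul      : 0
ineg      : 0
ineg      : 0
bipush -6 : 0 -6
isub      : 6
bipush 6  : 6 6
idiv      : 1
bipush 3  : 1 3
idiv      : 0
ineg      : 0
bipush 40 : 0 40
isub      : -40
ineg      : 40
bipush 1  : 40 1
ineg      : 40 -1

[40, -1]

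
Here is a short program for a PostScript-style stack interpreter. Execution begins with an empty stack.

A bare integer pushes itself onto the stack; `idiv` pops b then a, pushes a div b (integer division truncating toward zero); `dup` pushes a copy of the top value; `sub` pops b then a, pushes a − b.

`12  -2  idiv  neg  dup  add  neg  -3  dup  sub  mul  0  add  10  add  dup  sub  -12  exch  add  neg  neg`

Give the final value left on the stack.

-12

12   -> [12]
-2   -> [12, -2]
idiv -> [-6]
neg  -> [6]
dup  -> [6, 6]
add  -> [12]
neg  -> [-12]
-3   -> [-12, -3]
dup  -> [-12, -3, -3]
sub  -> [-12, 0]
mul  -> [0]
0    -> [0, 0]
add  -> [0]
10   -> [0, 10]
add  -> [10]
dup  -> [10, 10]
sub  -> [0]
-12  -> [0, -12]
exch -> [-12, 0]
add  -> [-12]
neg  -> [12]
neg  -> [-12]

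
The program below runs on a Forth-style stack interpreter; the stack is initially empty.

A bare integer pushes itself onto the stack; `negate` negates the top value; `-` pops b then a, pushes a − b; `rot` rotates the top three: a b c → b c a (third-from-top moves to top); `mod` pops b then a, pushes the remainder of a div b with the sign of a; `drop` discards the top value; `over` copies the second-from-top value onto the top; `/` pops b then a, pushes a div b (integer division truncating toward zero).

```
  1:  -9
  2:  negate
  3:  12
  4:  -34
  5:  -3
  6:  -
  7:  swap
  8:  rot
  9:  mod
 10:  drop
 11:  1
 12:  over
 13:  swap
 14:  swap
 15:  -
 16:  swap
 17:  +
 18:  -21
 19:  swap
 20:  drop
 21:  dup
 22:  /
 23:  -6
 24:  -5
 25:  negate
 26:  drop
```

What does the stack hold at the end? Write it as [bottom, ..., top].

-9      [-9]
negate  [9]
12      [9, 12]
-34     [9, 12, -34]
-3      [9, 12, -34, -3]
-       [9, 12, -31]
swap    [9, -31, 12]
rot     [-31, 12, 9]
mod     [-31, 3]
drop    [-31]
1       [-31, 1]
over    [-31, 1, -31]
swap    [-31, -31, 1]
swap    [-31, 1, -31]
-       [-31, 32]
swap    [32, -31]
+       [1]
-21     [1, -21]
swap    [-21, 1]
drop    [-21]
dup     [-21, -21]
/       [1]
-6      [1, -6]
-5      [1, -6, -5]
negate  [1, -6, 5]
drop    [1, -6]

[1, -6]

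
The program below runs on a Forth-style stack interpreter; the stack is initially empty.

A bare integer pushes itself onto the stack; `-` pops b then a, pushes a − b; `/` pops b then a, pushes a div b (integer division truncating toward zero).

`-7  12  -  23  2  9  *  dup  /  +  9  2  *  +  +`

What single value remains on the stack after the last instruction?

23

-7   [-7]
12   [-7, 12]
-    [-19]
23   [-19, 23]
2    [-19, 23, 2]
9    [-19, 23, 2, 9]
*    [-19, 23, 18]
dup  [-19, 23, 18, 18]
/    [-19, 23, 1]
+    [-19, 24]
9    [-19, 24, 9]
2    [-19, 24, 9, 2]
*    [-19, 24, 18]
+    [-19, 42]
+    [23]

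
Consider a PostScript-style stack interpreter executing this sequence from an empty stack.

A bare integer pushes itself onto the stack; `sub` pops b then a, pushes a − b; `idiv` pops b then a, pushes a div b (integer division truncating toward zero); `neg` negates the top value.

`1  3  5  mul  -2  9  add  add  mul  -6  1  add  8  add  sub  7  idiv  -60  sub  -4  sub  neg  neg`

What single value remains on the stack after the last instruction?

1     [1]
3     [1, 3]
5     [1, 3, 5]
mul   [1, 15]
-2    [1, 15, -2]
9     [1, 15, -2, 9]
add   [1, 15, 7]
add   [1, 22]
mul   [22]
-6    [22, -6]
1     [22, -6, 1]
add   [22, -5]
8     [22, -5, 8]
add   [22, 3]
sub   [19]
7     [19, 7]
idiv  [2]
-60   [2, -60]
sub   [62]
-4    [62, -4]
sub   [66]
neg   [-66]
neg   [66]

66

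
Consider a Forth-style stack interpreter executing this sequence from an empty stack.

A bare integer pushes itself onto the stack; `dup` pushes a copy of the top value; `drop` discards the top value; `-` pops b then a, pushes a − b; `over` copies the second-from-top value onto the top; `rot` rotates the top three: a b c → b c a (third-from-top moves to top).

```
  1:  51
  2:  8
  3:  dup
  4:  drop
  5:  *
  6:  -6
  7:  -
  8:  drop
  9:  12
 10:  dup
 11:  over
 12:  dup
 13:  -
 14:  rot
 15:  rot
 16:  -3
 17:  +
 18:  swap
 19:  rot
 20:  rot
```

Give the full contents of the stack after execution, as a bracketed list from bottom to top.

[12, 0, 9]

51   : [51]
8    : [51, 8]
dup  : [51, 8, 8]
drop : [51, 8]
*    : [408]
-6   : [408, -6]
-    : [414]
drop : []
12   : [12]
dup  : [12, 12]
over : [12, 12, 12]
dup  : [12, 12, 12, 12]
-    : [12, 12, 0]
rot  : [12, 0, 12]
rot  : [0, 12, 12]
-3   : [0, 12, 12, -3]
+    : [0, 12, 9]
swap : [0, 9, 12]
rot  : [9, 12, 0]
rot  : [12, 0, 9]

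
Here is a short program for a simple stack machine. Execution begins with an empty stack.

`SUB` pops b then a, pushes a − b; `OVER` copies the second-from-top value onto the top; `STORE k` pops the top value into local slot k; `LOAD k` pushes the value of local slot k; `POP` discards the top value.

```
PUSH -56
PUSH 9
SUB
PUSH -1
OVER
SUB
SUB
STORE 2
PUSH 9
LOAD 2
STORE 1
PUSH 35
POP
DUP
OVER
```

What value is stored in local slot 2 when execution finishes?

PUSH -56 → [-56]
PUSH 9   → [-56, 9]
SUB      → [-65]
PUSH -1  → [-65, -1]
OVER     → [-65, -1, -65]
SUB      → [-65, 64]
SUB      → [-129]
STORE 2  → []
PUSH 9   → [9]
LOAD 2   → [9, -129]
STORE 1  → [9]
PUSH 35  → [9, 35]
POP      → [9]
DUP      → [9, 9]
OVER     → [9, 9, 9]

-129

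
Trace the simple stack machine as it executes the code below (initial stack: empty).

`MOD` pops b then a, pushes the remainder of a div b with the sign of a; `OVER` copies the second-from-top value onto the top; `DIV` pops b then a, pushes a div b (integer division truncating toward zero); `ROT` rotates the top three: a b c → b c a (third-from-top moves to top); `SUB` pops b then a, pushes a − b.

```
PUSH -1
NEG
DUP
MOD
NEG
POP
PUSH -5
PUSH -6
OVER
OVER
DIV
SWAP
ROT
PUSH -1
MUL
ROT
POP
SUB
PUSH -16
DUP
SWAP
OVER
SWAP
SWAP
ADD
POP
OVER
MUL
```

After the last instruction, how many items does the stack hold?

2

PUSH -1  : -1
NEG      : 1
DUP      : 1 1
MOD      : 0
NEG      : 0
POP      : (empty)
PUSH -5  : -5
PUSH -6  : -5 -6
OVER     : -5 -6 -5
OVER     : -5 -6 -5 -6
DIV      : -5 -6 0
SWAP     : -5 0 -6
ROT      : 0 -6 -5
PUSH -1  : 0 -6 -5 -1
MUL      : 0 -6 5
ROT      : -6 5 0
POP      : -6 5
SUB      : -11
PUSH -16 : -11 -16
DUP      : -11 -16 -16
SWAP     : -11 -16 -16
OVER     : -11 -16 -16 -16
SWAP     : -11 -16 -16 -16
SWAP     : -11 -16 -16 -16
ADD      : -11 -16 -32
POP      : -11 -16
OVER     : -11 -16 -11
MUL      : -11 176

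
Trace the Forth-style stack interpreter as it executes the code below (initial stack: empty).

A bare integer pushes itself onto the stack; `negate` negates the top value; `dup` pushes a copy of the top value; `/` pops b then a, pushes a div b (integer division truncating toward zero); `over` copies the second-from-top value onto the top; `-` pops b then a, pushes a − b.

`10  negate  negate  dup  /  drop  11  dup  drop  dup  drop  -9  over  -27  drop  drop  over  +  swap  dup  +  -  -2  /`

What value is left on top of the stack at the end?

10     -> 10
negate -> -10
negate -> 10
dup    -> 10 10
/      -> 1
drop   -> (empty)
11     -> 11
dup    -> 11 11
drop   -> 11
dup    -> 11 11
drop   -> 11
-9     -> 11 -9
over   -> 11 -9 11
-27    -> 11 -9 11 -27
drop   -> 11 -9 11
drop   -> 11 -9
over   -> 11 -9 11
+      -> 11 2
swap   -> 2 11
dup    -> 2 11 11
+      -> 2 22
-      -> -20
-2     -> -20 -2
/      -> 10

10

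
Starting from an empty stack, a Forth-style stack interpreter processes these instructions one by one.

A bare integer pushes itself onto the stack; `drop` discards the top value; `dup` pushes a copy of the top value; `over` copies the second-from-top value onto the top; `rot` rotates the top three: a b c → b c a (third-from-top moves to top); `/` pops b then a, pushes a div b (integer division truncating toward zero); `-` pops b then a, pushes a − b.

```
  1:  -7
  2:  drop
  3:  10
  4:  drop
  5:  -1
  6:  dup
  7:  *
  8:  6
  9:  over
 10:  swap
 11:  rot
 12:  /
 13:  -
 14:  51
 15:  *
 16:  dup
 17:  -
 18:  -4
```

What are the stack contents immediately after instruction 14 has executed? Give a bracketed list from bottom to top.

-7   : [-7]
drop : []
10   : [10]
drop : []
-1   : [-1]
dup  : [-1, -1]
*    : [1]
6    : [1, 6]
over : [1, 6, 1]
swap : [1, 1, 6]
rot  : [1, 6, 1]
/    : [1, 6]
-    : [-5]
51   : [-5, 51]

[-5, 51]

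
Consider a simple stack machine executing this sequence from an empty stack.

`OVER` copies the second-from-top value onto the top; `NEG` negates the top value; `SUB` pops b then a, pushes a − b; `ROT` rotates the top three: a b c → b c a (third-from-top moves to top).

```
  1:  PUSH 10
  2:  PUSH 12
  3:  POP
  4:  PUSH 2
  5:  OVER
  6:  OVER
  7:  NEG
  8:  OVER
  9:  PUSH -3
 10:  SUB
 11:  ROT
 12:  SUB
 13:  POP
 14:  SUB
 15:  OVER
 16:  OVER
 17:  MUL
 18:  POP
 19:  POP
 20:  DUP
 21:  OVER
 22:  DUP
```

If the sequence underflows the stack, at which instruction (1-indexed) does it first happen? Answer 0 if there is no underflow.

PUSH 10 -> [10]
PUSH 12 -> [10, 12]
POP     -> [10]
PUSH 2  -> [10, 2]
OVER    -> [10, 2, 10]
OVER    -> [10, 2, 10, 2]
NEG     -> [10, 2, 10, -2]
OVER    -> [10, 2, 10, -2, 10]
PUSH -3 -> [10, 2, 10, -2, 10, -3]
SUB     -> [10, 2, 10, -2, 13]
ROT     -> [10, 2, -2, 13, 10]
SUB     -> [10, 2, -2, 3]
POP     -> [10, 2, -2]
SUB     -> [10, 4]
OVER    -> [10, 4, 10]
OVER    -> [10, 4, 10, 4]
MUL     -> [10, 4, 40]
POP     -> [10, 4]
POP     -> [10]
DUP     -> [10, 10]
OVER    -> [10, 10, 10]
DUP     -> [10, 10, 10, 10]

0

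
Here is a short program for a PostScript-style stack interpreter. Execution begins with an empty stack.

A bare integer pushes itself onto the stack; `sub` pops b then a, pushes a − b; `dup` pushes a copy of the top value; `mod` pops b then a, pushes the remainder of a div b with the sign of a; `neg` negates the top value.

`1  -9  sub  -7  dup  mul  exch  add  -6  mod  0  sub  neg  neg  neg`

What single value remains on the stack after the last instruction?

-5

1    → 1
-9   → 1 -9
sub  → 10
-7   → 10 -7
dup  → 10 -7 -7
mul  → 10 49
exch → 49 10
add  → 59
-6   → 59 -6
mod  → 5
0    → 5 0
sub  → 5
neg  → -5
neg  → 5
neg  → -5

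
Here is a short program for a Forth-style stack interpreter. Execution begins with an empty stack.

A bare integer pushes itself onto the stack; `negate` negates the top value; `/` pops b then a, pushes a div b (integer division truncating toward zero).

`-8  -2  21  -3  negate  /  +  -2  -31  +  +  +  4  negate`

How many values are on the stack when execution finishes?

2

-8     → -8
-2     → -8 -2
21     → -8 -2 21
-3     → -8 -2 21 -3
negate → -8 -2 21 3
/      → -8 -2 7
+      → -8 5
-2     → -8 5 -2
-31    → -8 5 -2 -31
+      → -8 5 -33
+      → -8 -28
+      → -36
4      → -36 4
negate → -36 -4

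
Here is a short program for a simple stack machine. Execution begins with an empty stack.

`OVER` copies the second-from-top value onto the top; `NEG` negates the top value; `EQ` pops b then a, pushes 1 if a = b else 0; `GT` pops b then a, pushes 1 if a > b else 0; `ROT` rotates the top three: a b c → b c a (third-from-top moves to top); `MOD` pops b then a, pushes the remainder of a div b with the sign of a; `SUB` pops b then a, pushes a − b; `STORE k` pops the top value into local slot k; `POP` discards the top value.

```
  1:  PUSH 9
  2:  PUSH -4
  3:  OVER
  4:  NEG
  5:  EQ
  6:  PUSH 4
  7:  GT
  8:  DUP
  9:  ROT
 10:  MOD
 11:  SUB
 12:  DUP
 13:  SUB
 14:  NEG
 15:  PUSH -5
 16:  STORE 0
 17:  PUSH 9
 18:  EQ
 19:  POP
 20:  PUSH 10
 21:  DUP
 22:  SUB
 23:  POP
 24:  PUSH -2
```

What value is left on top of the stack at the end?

-2

PUSH 9  : [9]
PUSH -4 : [9, -4]
OVER    : [9, -4, 9]
NEG     : [9, -4, -9]
EQ      : [9, 0]
PUSH 4  : [9, 0, 4]
GT      : [9, 0]
DUP     : [9, 0, 0]
ROT     : [0, 0, 9]
MOD     : [0, 0]
SUB     : [0]
DUP     : [0, 0]
SUB     : [0]
NEG     : [0]
PUSH -5 : [0, -5]
STORE 0 : [0]
PUSH 9  : [0, 9]
EQ      : [0]
POP     : []
PUSH 10 : [10]
DUP     : [10, 10]
SUB     : [0]
POP     : []
PUSH -2 : [-2]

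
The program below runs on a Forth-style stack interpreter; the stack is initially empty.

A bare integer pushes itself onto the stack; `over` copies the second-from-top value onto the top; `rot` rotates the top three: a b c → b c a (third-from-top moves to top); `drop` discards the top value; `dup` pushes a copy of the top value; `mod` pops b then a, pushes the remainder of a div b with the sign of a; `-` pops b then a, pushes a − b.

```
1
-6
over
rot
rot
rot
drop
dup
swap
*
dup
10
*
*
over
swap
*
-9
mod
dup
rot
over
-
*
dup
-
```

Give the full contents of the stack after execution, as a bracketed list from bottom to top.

[0, 0]

1    -> [1]
-6   -> [1, -6]
over -> [1, -6, 1]
rot  -> [-6, 1, 1]
rot  -> [1, 1, -6]
rot  -> [1, -6, 1]
drop -> [1, -6]
dup  -> [1, -6, -6]
swap -> [1, -6, -6]
*    -> [1, 36]
dup  -> [1, 36, 36]
10   -> [1, 36, 36, 10]
*    -> [1, 36, 360]
*    -> [1, 12960]
over -> [1, 12960, 1]
swap -> [1, 1, 12960]
*    -> [1, 12960]
-9   -> [1, 12960, -9]
mod  -> [1, 0]
dup  -> [1, 0, 0]
rot  -> [0, 0, 1]
over -> [0, 0, 1, 0]
-    -> [0, 0, 1]
*    -> [0, 0]
dup  -> [0, 0, 0]
-    -> [0, 0]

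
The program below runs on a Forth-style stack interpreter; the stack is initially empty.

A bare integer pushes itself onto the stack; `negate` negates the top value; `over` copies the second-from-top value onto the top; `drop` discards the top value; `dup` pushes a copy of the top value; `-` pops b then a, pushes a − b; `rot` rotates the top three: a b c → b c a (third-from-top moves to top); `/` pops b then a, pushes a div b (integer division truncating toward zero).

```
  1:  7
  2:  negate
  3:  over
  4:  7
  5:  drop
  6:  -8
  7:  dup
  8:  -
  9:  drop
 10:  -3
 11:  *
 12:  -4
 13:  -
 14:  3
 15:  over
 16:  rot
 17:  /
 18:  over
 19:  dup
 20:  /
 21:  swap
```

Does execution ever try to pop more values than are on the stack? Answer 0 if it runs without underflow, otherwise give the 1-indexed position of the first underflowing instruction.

7      : [7]
negate : [-7]
over  — needs 2 operands, stack has 1 → underflow

3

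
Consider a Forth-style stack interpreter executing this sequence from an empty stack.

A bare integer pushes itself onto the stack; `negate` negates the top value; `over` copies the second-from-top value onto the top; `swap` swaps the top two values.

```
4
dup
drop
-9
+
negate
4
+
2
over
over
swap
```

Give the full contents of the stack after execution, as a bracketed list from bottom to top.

[9, 2, 2, 9]

4       [4]
dup     [4, 4]
drop    [4]
-9      [4, -9]
+       [-5]
negate  [5]
4       [5, 4]
+       [9]
2       [9, 2]
over    [9, 2, 9]
over    [9, 2, 9, 2]
swap    [9, 2, 2, 9]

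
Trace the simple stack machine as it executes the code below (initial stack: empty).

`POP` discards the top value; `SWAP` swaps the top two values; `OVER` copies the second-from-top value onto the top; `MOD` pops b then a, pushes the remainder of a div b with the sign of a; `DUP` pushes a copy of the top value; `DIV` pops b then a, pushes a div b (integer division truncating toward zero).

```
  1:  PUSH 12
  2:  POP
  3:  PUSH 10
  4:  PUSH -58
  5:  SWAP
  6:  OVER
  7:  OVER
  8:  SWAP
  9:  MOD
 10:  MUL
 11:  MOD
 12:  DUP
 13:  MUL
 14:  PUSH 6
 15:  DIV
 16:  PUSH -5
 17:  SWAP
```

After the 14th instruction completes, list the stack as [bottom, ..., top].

PUSH 12   [12]
POP       []
PUSH 10   [10]
PUSH -58  [10, -58]
SWAP      [-58, 10]
OVER      [-58, 10, -58]
OVER      [-58, 10, -58, 10]
SWAP      [-58, 10, 10, -58]
MOD       [-58, 10, 10]
MUL       [-58, 100]
MOD       [-58]
DUP       [-58, -58]
MUL       [3364]
PUSH 6    [3364, 6]

[3364, 6]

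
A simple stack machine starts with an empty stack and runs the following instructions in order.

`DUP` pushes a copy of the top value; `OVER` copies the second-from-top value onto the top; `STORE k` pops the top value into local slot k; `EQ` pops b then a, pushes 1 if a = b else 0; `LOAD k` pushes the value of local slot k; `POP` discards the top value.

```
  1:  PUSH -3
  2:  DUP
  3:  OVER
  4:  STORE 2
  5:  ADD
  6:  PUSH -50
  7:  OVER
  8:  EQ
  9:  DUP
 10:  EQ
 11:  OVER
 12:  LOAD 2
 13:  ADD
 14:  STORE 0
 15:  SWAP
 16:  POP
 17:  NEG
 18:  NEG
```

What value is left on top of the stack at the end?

1

PUSH -3   -3
DUP       -3 -3
OVER      -3 -3 -3
STORE 2   -3 -3
ADD       -6
PUSH -50  -6 -50
OVER      -6 -50 -6
EQ        -6 0
DUP       -6 0 0
EQ        -6 1
OVER      -6 1 -6
LOAD 2    -6 1 -6 -3
ADD       -6 1 -9
STORE 0   -6 1
SWAP      1 -6
POP       1
NEG       -1
NEG       1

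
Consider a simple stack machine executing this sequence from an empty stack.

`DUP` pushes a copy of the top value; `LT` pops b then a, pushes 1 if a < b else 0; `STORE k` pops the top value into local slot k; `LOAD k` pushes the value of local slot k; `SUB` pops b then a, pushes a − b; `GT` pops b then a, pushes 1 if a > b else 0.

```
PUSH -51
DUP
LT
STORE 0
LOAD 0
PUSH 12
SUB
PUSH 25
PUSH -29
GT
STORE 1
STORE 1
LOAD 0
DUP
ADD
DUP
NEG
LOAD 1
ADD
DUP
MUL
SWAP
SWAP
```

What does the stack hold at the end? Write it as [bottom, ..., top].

[0, 144]

PUSH -51 -> [-51]
DUP      -> [-51, -51]
LT       -> [0]
STORE 0  -> []
LOAD 0   -> [0]
PUSH 12  -> [0, 12]
SUB      -> [-12]
PUSH 25  -> [-12, 25]
PUSH -29 -> [-12, 25, -29]
GT       -> [-12, 1]
STORE 1  -> [-12]
STORE 1  -> []
LOAD 0   -> [0]
DUP      -> [0, 0]
ADD      -> [0]
DUP      -> [0, 0]
NEG      -> [0, 0]
LOAD 1   -> [0, 0, -12]
ADD      -> [0, -12]
DUP      -> [0, -12, -12]
MUL      -> [0, 144]
SWAP     -> [144, 0]
SWAP     -> [0, 144]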